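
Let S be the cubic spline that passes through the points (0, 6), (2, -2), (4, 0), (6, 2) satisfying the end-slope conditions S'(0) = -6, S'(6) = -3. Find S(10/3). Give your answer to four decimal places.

-1.4963

Put M_i = S'' at the i-th knot. Here h = (2, 2, 2) and Δ = (-4, 1, 1), so the interior equations h_(i-1)·M_(i-1) + 2(h_(i-1)+h_i)·M_i + h_i·M_(i+1) = 6(Δ_i − Δ_(i-1)) read
  2·M_0 + 8·M_1 + 2·M_2 = 6(Δ_1 - Δ_0) = 30
  2·M_1 + 8·M_2 + 2·M_3 = 6(Δ_2 - Δ_1) = 0
Clamped end conditions give two more equations: 2h_0·M_0 + h_0·M_1 = 6(Δ_0 - S'(0)) = 12 and h_2·M_2 + 2h_2·M_3 = 6(S'(6) - Δ_2) = -24.
Hence M_0 = 7/5, M_1 = 16/5, M_2 = 4/5, M_3 = -32/5.
On [2, 4], S(x) = -2 - 7/5·(x - 2) + 8/5·(x - 2)² - 1/5·(x - 2)³.
With (x - 2) = 4/3: S(10/3) = -202/135.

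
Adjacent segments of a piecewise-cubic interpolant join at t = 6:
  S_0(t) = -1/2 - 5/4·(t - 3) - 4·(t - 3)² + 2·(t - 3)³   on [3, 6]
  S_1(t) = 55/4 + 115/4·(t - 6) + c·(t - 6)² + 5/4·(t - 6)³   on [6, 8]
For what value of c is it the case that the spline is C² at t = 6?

14

S_0''(t) = -8 + 12·(t - 3), so S_0''(6) = 28. On the right, S_1''(6) = 2c, so c = 14.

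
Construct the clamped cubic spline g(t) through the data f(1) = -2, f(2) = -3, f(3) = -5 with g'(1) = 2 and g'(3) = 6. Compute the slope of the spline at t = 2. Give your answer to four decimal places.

Put M_i = g'' at the i-th knot. Here h = (1, 1) and Δ = (-1, -2), so the interior equations h_(i-1)·M_(i-1) + 2(h_(i-1)+h_i)·M_i + h_i·M_(i+1) = 6(Δ_i − Δ_(i-1)) read
  1·M_0 + 4·M_1 + 1·M_2 = 6(Δ_1 - Δ_0) = -6
Clamped end conditions give two more equations: 2h_0·M_0 + h_0·M_1 = 6(Δ_0 - g'(1)) = -18 and h_1·M_1 + 2h_1·M_2 = 6(g'(3) - Δ_1) = 48.
Forward elimination and back-substitution give M_0 = -11/2, M_1 = -7, M_2 = 55/2.
On [2, 3], g'(t) = b_1 + 2c_1·(t - 2) + 3d_1·(t - 2)² with b_1 = Δ_1 - h_1(2M_1 + M_2)/6 = -17/4, c_1 = M_1/2 = -7/2, d_1 = (M_2 - M_1)/(6h_1) = 23/4. So g'(2) = -17/4.

-4.2500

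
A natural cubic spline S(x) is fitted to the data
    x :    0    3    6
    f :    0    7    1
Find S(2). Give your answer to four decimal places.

Write M_i for S''(x_i). With h_i = 3, 3 and divided differences Δ_i = 7/3, -2, the continuity of S' gives the tridiagonal system
  3·M_0 + 12·M_1 + 3·M_2 = 6(Δ_1 - Δ_0) = -26
Natural end conditions: M_0 = M_2 = 0.
Forward elimination and back-substitution give M_0 = 0, M_1 = -13/6, M_2 = 0.
On [0, 3], S(x) = 0 + 41/12·x + 0·x² - 13/108·x³.
With x = 2: S(2) = 317/54.

5.8704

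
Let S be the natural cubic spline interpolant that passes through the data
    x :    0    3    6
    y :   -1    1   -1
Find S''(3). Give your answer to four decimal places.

-0.6667

Put M_i = S'' at the i-th knot. Here h = (3, 3) and Δ = (2/3, -2/3), so the interior equations h_(i-1)·M_(i-1) + 2(h_(i-1)+h_i)·M_i + h_i·M_(i+1) = 6(Δ_i − Δ_(i-1)) read
  3·M_0 + 12·M_1 + 3·M_2 = 6(Δ_1 - Δ_0) = -8
Natural end conditions: M_0 = M_2 = 0.
Solving: M_0 = 0, M_1 = -2/3, M_2 = 0.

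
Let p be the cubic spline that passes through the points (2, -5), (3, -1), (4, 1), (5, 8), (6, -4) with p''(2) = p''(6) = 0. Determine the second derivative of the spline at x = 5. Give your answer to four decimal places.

-32.8929

Put M_i = p'' at the i-th knot. Here h = (1, 1, 1, 1) and Δ = (4, 2, 7, -12), so the interior equations h_(i-1)·M_(i-1) + 2(h_(i-1)+h_i)·M_i + h_i·M_(i+1) = 6(Δ_i − Δ_(i-1)) read
  1·M_0 + 4·M_1 + 1·M_2 = 6(Δ_1 - Δ_0) = -12
  1·M_1 + 4·M_2 + 1·M_3 = 6(Δ_2 - Δ_1) = 30
  1·M_2 + 4·M_3 + 1·M_4 = 6(Δ_3 - Δ_2) = -114
Natural end conditions: M_0 = M_4 = 0.
Forward elimination and back-substitution give M_0 = 0, M_1 = -207/28, M_2 = 123/7, M_3 = -921/28, M_4 = 0.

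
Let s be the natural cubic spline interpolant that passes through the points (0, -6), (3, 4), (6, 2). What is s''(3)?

Let M_i = s''(x_i). Step sizes h_i = 3, 3; slopes of the chords Δ_i = (y_(i+1) - y_i)/h_i = 10/3, -2/3.
  3·M_0 + 12·M_1 + 3·M_2 = 6(Δ_1 - Δ_0) = -24
Natural end conditions: M_0 = M_2 = 0.
Solving the tridiagonal system: M_0 = 0, M_1 = -2, M_2 = 0.

-2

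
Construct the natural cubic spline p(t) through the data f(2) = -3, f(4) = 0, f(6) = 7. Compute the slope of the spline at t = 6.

With M_i denoting the second derivative at x_i, h_i = 2, 2, and Δ_i = (y_(i+1) − y_i)/h_i = 3/2, 7/2:
  2·M_0 + 8·M_1 + 2·M_2 = 6(Δ_1 - Δ_0) = 12
Natural end conditions: M_0 = M_2 = 0.
Solving: M_0 = 0, M_1 = 3/2, M_2 = 0.
On [4, 6], p'(t) = b_1 + 2c_1·(t - 4) + 3d_1·(t - 4)² with b_1 = Δ_1 - h_1(2M_1 + M_2)/6 = 5/2, c_1 = M_1/2 = 3/4, d_1 = (M_2 - M_1)/(6h_1) = -1/8. So p'(6) = 4.

4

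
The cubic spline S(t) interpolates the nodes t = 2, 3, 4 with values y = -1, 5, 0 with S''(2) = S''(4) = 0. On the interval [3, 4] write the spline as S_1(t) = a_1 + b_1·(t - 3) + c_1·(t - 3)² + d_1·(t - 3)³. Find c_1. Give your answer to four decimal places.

Put M_i = S'' at the i-th knot. Here h = (1, 1) and Δ = (6, -5), so the interior equations h_(i-1)·M_(i-1) + 2(h_(i-1)+h_i)·M_i + h_i·M_(i+1) = 6(Δ_i − Δ_(i-1)) read
  1·M_0 + 4·M_1 + 1·M_2 = 6(Δ_1 - Δ_0) = -66
Natural end conditions: M_0 = M_2 = 0.
Forward elimination and back-substitution give M_0 = 0, M_1 = -33/2, M_2 = 0.
On [3, 4], with S_1(t) = a_1 + b_1·(t - 3) + c_1·(t - 3)² + d_1·(t - 3)³: c_1 = M_1/2 = -33/4, d_1 = (M_2 - M_1)/(6h_1) = 11/4, b_1 = Δ_1 - h_1(2M_1 + M_2)/6 = 1/2.

-8.2500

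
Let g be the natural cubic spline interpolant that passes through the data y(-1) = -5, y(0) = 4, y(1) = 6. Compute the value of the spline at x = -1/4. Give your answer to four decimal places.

Let m_i = g''(x_i). Step sizes h_i = 1, 1; slopes of the chords Δ_i = (y_(i+1) - y_i)/h_i = 9, 2.
  1·m_0 + 4·m_1 + 1·m_2 = 6(Δ_1 - Δ_0) = -42
Natural end conditions: m_0 = m_2 = 0.
Hence m_0 = 0, m_1 = -21/2, m_2 = 0.
On [-1, 0], g(x) = -5 + 43/4·(x + 1) + 0·(x + 1)² - 7/4·(x + 1)³.
With (x + 1) = 3/4: g(-1/4) = 595/256.

2.3242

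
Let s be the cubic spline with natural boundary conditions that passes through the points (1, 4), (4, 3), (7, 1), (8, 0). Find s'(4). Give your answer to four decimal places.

-0.4483

Write σ_i for s''(x_i). With h_i = 3, 3, 1 and divided differences Δ_i = -1/3, -2/3, -1, the continuity of s' gives the tridiagonal system
  3·σ_0 + 12·σ_1 + 3·σ_2 = 6(Δ_1 - Δ_0) = -2
  3·σ_1 + 8·σ_2 + 1·σ_3 = 6(Δ_2 - Δ_1) = -2
Natural end conditions: σ_0 = σ_3 = 0.
Hence σ_0 = 0, σ_1 = -10/87, σ_2 = -6/29, σ_3 = 0.
On [4, 7], s'(x) = b_1 + 2c_1·(x - 4) + 3d_1·(x - 4)² with b_1 = Δ_1 - h_1(2σ_1 + σ_2)/6 = -13/29, c_1 = σ_1/2 = -5/87, d_1 = (σ_2 - σ_1)/(6h_1) = -4/783. So s'(4) = -13/29.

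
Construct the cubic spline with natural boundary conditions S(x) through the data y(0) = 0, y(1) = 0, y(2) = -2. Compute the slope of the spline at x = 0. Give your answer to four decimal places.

Write σ_i for S''(x_i). With h_i = 1, 1 and divided differences Δ_i = 0, -2, the continuity of S' gives the tridiagonal system
  1·σ_0 + 4·σ_1 + 1·σ_2 = 6(Δ_1 - Δ_0) = -12
Natural end conditions: σ_0 = σ_2 = 0.
Forward elimination and back-substitution give σ_0 = 0, σ_1 = -3, σ_2 = 0.
On [0, 1], S'(x) = b_0 + 2c_0·x + 3d_0·x² with b_0 = Δ_0 - h_0(2σ_0 + σ_1)/6 = 1/2, c_0 = σ_0/2 = 0, d_0 = (σ_1 - σ_0)/(6h_0) = -1/2. So S'(0) = 1/2.

0.5000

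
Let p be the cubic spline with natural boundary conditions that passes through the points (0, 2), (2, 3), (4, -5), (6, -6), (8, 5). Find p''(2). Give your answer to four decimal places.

-4.0446

Let M_i = p''(x_i). Step sizes h_i = 2, 2, 2, 2; slopes of the chords Δ_i = (y_(i+1) - y_i)/h_i = 1/2, -4, -1/2, 11/2.
  2·M_0 + 8·M_1 + 2·M_2 = 6(Δ_1 - Δ_0) = -27
  2·M_1 + 8·M_2 + 2·M_3 = 6(Δ_2 - Δ_1) = 21
  2·M_2 + 8·M_3 + 2·M_4 = 6(Δ_3 - Δ_2) = 36
Natural end conditions: M_0 = M_4 = 0.
Hence M_0 = 0, M_1 = -453/112, M_2 = 75/28, M_3 = 429/112, M_4 = 0.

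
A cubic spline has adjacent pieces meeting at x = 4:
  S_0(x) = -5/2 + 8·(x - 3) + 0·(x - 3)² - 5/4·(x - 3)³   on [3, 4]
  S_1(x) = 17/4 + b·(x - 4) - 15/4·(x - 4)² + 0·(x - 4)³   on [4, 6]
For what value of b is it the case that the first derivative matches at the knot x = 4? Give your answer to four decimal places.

4.2500

S_0'(x) = 8 + 0·(x - 3) - 15/4·(x - 3)², so S_0'(4) = 17/4. On the right, S_1'(4) = b, so b = 17/4.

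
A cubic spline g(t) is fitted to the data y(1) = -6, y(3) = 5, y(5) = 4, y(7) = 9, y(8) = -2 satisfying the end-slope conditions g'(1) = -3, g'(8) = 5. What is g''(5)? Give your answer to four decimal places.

12.3081

Let σ_i = g''(x_i). Step sizes h_i = 2, 2, 2, 1; slopes of the chords Δ_i = (y_(i+1) - y_i)/h_i = 11/2, -1/2, 5/2, -11.
  2·σ_0 + 8·σ_1 + 2·σ_2 = 6(Δ_1 - Δ_0) = -36
  2·σ_1 + 8·σ_2 + 2·σ_3 = 6(Δ_2 - Δ_1) = 18
  2·σ_2 + 6·σ_3 + 1·σ_4 = 6(Δ_3 - Δ_2) = -81
Clamped end conditions give two more equations: 2h_0·σ_0 + h_0·σ_1 = 6(Δ_0 - g'(1)) = 51 and h_3·σ_3 + 2h_3·σ_4 = 6(g'(8) - Δ_3) = 96.
Solving: σ_0 = 3251/172, σ_1 = -529/43, σ_2 = 2117/172, σ_3 = -1201/43, σ_4 = 5329/86.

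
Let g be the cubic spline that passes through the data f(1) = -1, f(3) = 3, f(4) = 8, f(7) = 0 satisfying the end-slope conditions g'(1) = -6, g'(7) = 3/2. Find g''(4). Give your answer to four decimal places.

Let M_i = g''(x_i). Step sizes h_i = 2, 1, 3; slopes of the chords Δ_i = (y_(i+1) - y_i)/h_i = 2, 5, -8/3.
  2·M_0 + 6·M_1 + 1·M_2 = 6(Δ_1 - Δ_0) = 18
  1·M_1 + 8·M_2 + 3·M_3 = 6(Δ_2 - Δ_1) = -46
Clamped end conditions give two more equations: 2h_0·M_0 + h_0·M_1 = 6(Δ_0 - g'(1)) = 48 and h_2·M_2 + 2h_2·M_3 = 6(g'(7) - Δ_2) = 25.
Solving the tridiagonal system: M_0 = 491/42, M_1 = 13/21, M_2 = -191/21, M_3 = 61/7.

-9.0952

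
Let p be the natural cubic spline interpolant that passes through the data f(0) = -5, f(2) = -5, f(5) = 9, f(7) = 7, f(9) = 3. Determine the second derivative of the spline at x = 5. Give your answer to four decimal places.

-4.7558

Put m_i = p'' at the i-th knot. Here h = (2, 3, 2, 2) and Δ = (0, 14/3, -1, -2), so the interior equations h_(i-1)·m_(i-1) + 2(h_(i-1)+h_i)·m_i + h_i·m_(i+1) = 6(Δ_i − Δ_(i-1)) read
  2·m_0 + 10·m_1 + 3·m_2 = 6(Δ_1 - Δ_0) = 28
  3·m_1 + 10·m_2 + 2·m_3 = 6(Δ_2 - Δ_1) = -34
  2·m_2 + 8·m_3 + 2·m_4 = 6(Δ_3 - Δ_2) = -6
Natural end conditions: m_0 = m_4 = 0.
Forward elimination and back-substitution give m_0 = 0, m_1 = 727/172, m_2 = -409/86, m_3 = 151/344, m_4 = 0.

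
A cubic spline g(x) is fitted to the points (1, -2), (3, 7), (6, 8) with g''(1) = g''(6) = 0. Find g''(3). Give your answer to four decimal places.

Let M_i = g''(x_i). Step sizes h_i = 2, 3; slopes of the chords Δ_i = (y_(i+1) - y_i)/h_i = 9/2, 1/3.
  2·M_0 + 10·M_1 + 3·M_2 = 6(Δ_1 - Δ_0) = -25
Natural end conditions: M_0 = M_2 = 0.
Forward elimination and back-substitution give M_0 = 0, M_1 = -5/2, M_2 = 0.

-2.5000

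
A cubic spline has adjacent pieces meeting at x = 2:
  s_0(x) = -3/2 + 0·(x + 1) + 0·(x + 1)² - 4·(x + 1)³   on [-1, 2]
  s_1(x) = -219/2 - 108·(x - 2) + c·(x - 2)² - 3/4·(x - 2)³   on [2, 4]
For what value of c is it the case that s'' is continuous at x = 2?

-36

s_0''(x) = 0 - 24·(x + 1), so s_0''(2) = -72. On the right, s_1''(2) = 2c, so c = -36.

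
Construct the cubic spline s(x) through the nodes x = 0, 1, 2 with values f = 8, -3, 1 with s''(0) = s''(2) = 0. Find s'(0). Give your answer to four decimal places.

-14.7500

Put σ_i = s'' at the i-th knot. Here h = (1, 1) and Δ = (-11, 4), so the interior equations h_(i-1)·σ_(i-1) + 2(h_(i-1)+h_i)·σ_i + h_i·σ_(i+1) = 6(Δ_i − Δ_(i-1)) read
  1·σ_0 + 4·σ_1 + 1·σ_2 = 6(Δ_1 - Δ_0) = 90
Natural end conditions: σ_0 = σ_2 = 0.
Solving: σ_0 = 0, σ_1 = 45/2, σ_2 = 0.
On [0, 1], s'(x) = b_0 + 2c_0·x + 3d_0·x² with b_0 = Δ_0 - h_0(2σ_0 + σ_1)/6 = -59/4, c_0 = σ_0/2 = 0, d_0 = (σ_1 - σ_0)/(6h_0) = 15/4. So s'(0) = -59/4.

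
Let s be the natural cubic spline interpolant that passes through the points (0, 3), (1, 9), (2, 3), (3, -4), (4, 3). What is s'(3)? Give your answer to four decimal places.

-0.2143

Let M_i = s''(x_i). Step sizes h_i = 1, 1, 1, 1; slopes of the chords Δ_i = (y_(i+1) - y_i)/h_i = 6, -6, -7, 7.
  1·M_0 + 4·M_1 + 1·M_2 = 6(Δ_1 - Δ_0) = -72
  1·M_1 + 4·M_2 + 1·M_3 = 6(Δ_2 - Δ_1) = -6
  1·M_2 + 4·M_3 + 1·M_4 = 6(Δ_3 - Δ_2) = 84
Natural end conditions: M_0 = M_4 = 0.
Hence M_0 = 0, M_1 = -243/14, M_2 = -18/7, M_3 = 303/14, M_4 = 0.
On [3, 4], s'(x) = b_3 + 2c_3·(x - 3) + 3d_3·(x - 3)² with b_3 = Δ_3 - h_3(2M_3 + M_4)/6 = -3/14, c_3 = M_3/2 = 303/28, d_3 = (M_4 - M_3)/(6h_3) = -101/28. So s'(3) = -3/14.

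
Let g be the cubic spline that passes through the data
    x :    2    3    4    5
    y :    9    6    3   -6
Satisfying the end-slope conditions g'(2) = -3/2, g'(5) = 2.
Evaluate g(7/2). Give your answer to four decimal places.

5.3958

Put σ_i = g'' at the i-th knot. Here h = (1, 1, 1) and Δ = (-3, -3, -9), so the interior equations h_(i-1)·σ_(i-1) + 2(h_(i-1)+h_i)·σ_i + h_i·σ_(i+1) = 6(Δ_i − Δ_(i-1)) read
  1·σ_0 + 4·σ_1 + 1·σ_2 = 6(Δ_1 - Δ_0) = 0
  1·σ_1 + 4·σ_2 + 1·σ_3 = 6(Δ_2 - Δ_1) = -36
Clamped end conditions give two more equations: 2h_0·σ_0 + h_0·σ_1 = 6(Δ_0 - g'(2)) = -9 and h_2·σ_2 + 2h_2·σ_3 = 6(g'(5) - Δ_2) = 66.
Hence σ_0 = -124/15, σ_1 = 113/15, σ_2 = -328/15, σ_3 = 659/15.
On [3, 4], g(x) = 6 - 28/15·(x - 3) + 113/30·(x - 3)² - 49/10·(x - 3)³.
With (x - 3) = 1/2: g(7/2) = 259/48.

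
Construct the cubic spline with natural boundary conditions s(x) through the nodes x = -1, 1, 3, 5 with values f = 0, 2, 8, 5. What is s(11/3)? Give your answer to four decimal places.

7.9877

With σ_i denoting the second derivative at x_i, h_i = 2, 2, 2, and Δ_i = (y_(i+1) − y_i)/h_i = 1, 3, -3/2:
  2·σ_0 + 8·σ_1 + 2·σ_2 = 6(Δ_1 - Δ_0) = 12
  2·σ_1 + 8·σ_2 + 2·σ_3 = 6(Δ_2 - Δ_1) = -27
Natural end conditions: σ_0 = σ_3 = 0.
Forward elimination and back-substitution give σ_0 = 0, σ_1 = 5/2, σ_2 = -4, σ_3 = 0.
On [3, 5], s(x) = 8 + 7/6·(x - 3) - 2·(x - 3)² + 1/3·(x - 3)³.
With (x - 3) = 2/3: s(11/3) = 647/81.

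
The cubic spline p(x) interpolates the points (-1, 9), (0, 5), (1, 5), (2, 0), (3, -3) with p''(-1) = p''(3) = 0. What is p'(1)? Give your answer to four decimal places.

Let σ_i = p''(x_i). Step sizes h_i = 1, 1, 1, 1; slopes of the chords Δ_i = (y_(i+1) - y_i)/h_i = -4, 0, -5, -3.
  1·σ_0 + 4·σ_1 + 1·σ_2 = 6(Δ_1 - Δ_0) = 24
  1·σ_1 + 4·σ_2 + 1·σ_3 = 6(Δ_2 - Δ_1) = -30
  1·σ_2 + 4·σ_3 + 1·σ_4 = 6(Δ_3 - Δ_2) = 12
Natural end conditions: σ_0 = σ_4 = 0.
Forward elimination and back-substitution give σ_0 = 0, σ_1 = 123/14, σ_2 = -78/7, σ_3 = 81/14, σ_4 = 0.
On [1, 2], p'(x) = b_2 + 2c_2·(x - 1) + 3d_2·(x - 1)² with b_2 = Δ_2 - h_2(2σ_2 + σ_3)/6 = -9/4, c_2 = σ_2/2 = -39/7, d_2 = (σ_3 - σ_2)/(6h_2) = 79/28. So p'(1) = -9/4.

-2.2500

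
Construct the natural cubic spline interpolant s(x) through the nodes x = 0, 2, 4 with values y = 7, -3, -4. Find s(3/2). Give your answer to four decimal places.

With M_i denoting the second derivative at x_i, h_i = 2, 2, and Δ_i = (y_(i+1) − y_i)/h_i = -5, -1/2:
  2·M_0 + 8·M_1 + 2·M_2 = 6(Δ_1 - Δ_0) = 27
Natural end conditions: M_0 = M_2 = 0.
Forward elimination and back-substitution give M_0 = 0, M_1 = 27/8, M_2 = 0.
On [0, 2], s(x) = 7 - 49/8·x + 0·x² + 9/32·x³.
With x = 3/2: s(3/2) = -317/256.

-1.2383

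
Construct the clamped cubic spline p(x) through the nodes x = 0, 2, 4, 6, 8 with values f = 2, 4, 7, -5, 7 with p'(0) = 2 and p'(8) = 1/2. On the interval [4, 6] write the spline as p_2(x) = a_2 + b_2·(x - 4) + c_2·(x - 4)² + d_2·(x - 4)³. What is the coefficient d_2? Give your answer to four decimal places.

With M_i denoting the second derivative at x_i, h_i = 2, 2, 2, 2, and Δ_i = (y_(i+1) − y_i)/h_i = 1, 3/2, -6, 6:
  2·M_0 + 8·M_1 + 2·M_2 = 6(Δ_1 - Δ_0) = 3
  2·M_1 + 8·M_2 + 2·M_3 = 6(Δ_2 - Δ_1) = -45
  2·M_2 + 8·M_3 + 2·M_4 = 6(Δ_3 - Δ_2) = 72
Clamped end conditions give two more equations: 2h_0·M_0 + h_0·M_1 = 6(Δ_0 - p'(0)) = -6 and h_3·M_3 + 2h_3·M_4 = 6(p'(8) - Δ_3) = -33.
Solving the tridiagonal system: M_0 = -24/7, M_1 = 27/7, M_2 = -21/2, M_3 = 219/14, M_4 = -225/14.
On [4, 6], with p_2(x) = a_2 + b_2·(x - 4) + c_2·(x - 4)² + d_2·(x - 4)³: c_2 = M_2/2 = -21/4, d_2 = (M_3 - M_2)/(6h_2) = 61/28, b_2 = Δ_2 - h_2(2M_2 + M_3)/6 = -59/14.

2.1786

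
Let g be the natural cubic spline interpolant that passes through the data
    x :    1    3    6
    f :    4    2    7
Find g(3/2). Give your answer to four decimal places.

3.2500

Put σ_i = g'' at the i-th knot. Here h = (2, 3) and Δ = (-1, 5/3), so the interior equations h_(i-1)·σ_(i-1) + 2(h_(i-1)+h_i)·σ_i + h_i·σ_(i+1) = 6(Δ_i − Δ_(i-1)) read
  2·σ_0 + 10·σ_1 + 3·σ_2 = 6(Δ_1 - Δ_0) = 16
Natural end conditions: σ_0 = σ_2 = 0.
Hence σ_0 = 0, σ_1 = 8/5, σ_2 = 0.
On [1, 3], g(x) = 4 - 23/15·(x - 1) + 0·(x - 1)² + 2/15·(x - 1)³.
With (x - 1) = 1/2: g(3/2) = 13/4.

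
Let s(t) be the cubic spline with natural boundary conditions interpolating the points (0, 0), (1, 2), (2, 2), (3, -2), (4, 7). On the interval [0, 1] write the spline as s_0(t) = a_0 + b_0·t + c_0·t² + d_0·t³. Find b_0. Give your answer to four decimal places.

Let M_i = s''(x_i). Step sizes h_i = 1, 1, 1, 1; slopes of the chords Δ_i = (y_(i+1) - y_i)/h_i = 2, 0, -4, 9.
  1·M_0 + 4·M_1 + 1·M_2 = 6(Δ_1 - Δ_0) = -12
  1·M_1 + 4·M_2 + 1·M_3 = 6(Δ_2 - Δ_1) = -24
  1·M_2 + 4·M_3 + 1·M_4 = 6(Δ_3 - Δ_2) = 78
Natural end conditions: M_0 = M_4 = 0.
Hence M_0 = 0, M_1 = -3/28, M_2 = -81/7, M_3 = 627/28, M_4 = 0.
On [0, 1], with s_0(t) = a_0 + b_0·t + c_0·t² + d_0·t³: c_0 = M_0/2 = 0, d_0 = (M_1 - M_0)/(6h_0) = -1/56, b_0 = Δ_0 - h_0(2M_0 + M_1)/6 = 113/56.

2.0179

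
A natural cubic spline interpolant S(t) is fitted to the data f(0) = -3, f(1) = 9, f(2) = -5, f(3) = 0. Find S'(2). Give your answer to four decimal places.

-8.6000

Let σ_i = S''(x_i). Step sizes h_i = 1, 1, 1; slopes of the chords Δ_i = (y_(i+1) - y_i)/h_i = 12, -14, 5.
  1·σ_0 + 4·σ_1 + 1·σ_2 = 6(Δ_1 - Δ_0) = -156
  1·σ_1 + 4·σ_2 + 1·σ_3 = 6(Δ_2 - Δ_1) = 114
Natural end conditions: σ_0 = σ_3 = 0.
Solving the tridiagonal system: σ_0 = 0, σ_1 = -246/5, σ_2 = 204/5, σ_3 = 0.
On [2, 3], S'(t) = b_2 + 2c_2·(t - 2) + 3d_2·(t - 2)² with b_2 = Δ_2 - h_2(2σ_2 + σ_3)/6 = -43/5, c_2 = σ_2/2 = 102/5, d_2 = (σ_3 - σ_2)/(6h_2) = -34/5. So S'(2) = -43/5.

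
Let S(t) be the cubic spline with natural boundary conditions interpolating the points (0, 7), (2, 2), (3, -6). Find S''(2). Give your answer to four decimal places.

With m_i denoting the second derivative at x_i, h_i = 2, 1, and Δ_i = (y_(i+1) − y_i)/h_i = -5/2, -8:
  2·m_0 + 6·m_1 + 1·m_2 = 6(Δ_1 - Δ_0) = -33
Natural end conditions: m_0 = m_2 = 0.
Hence m_0 = 0, m_1 = -11/2, m_2 = 0.

-5.5000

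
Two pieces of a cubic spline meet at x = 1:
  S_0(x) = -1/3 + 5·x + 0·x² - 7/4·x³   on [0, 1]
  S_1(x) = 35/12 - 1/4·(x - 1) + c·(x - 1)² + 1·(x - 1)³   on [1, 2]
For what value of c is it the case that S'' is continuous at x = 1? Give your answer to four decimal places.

S_0''(x) = 0 - 21/2·x, so S_0''(1) = -21/2. On the right, S_1''(1) = 2c, so c = -21/4.

-5.2500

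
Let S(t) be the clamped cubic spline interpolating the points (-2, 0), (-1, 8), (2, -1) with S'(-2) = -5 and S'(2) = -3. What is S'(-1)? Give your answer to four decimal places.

With M_i denoting the second derivative at x_i, h_i = 1, 3, and Δ_i = (y_(i+1) − y_i)/h_i = 8, -3:
  1·M_0 + 8·M_1 + 3·M_2 = 6(Δ_1 - Δ_0) = -66
Clamped end conditions give two more equations: 2h_0·M_0 + h_0·M_1 = 6(Δ_0 - S'(-2)) = 78 and h_1·M_1 + 2h_1·M_2 = 6(S'(2) - Δ_1) = 0.
Forward elimination and back-substitution give M_0 = 191/4, M_1 = -35/2, M_2 = 35/4.
On [-1, 2], S'(t) = b_1 + 2c_1·(t + 1) + 3d_1·(t + 1)² with b_1 = Δ_1 - h_1(2M_1 + M_2)/6 = 81/8, c_1 = M_1/2 = -35/4, d_1 = (M_2 - M_1)/(6h_1) = 35/24. So S'(-1) = 81/8.

10.1250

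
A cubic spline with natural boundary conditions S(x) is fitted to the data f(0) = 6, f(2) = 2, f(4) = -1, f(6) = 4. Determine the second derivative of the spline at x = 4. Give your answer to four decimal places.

3.1000

With σ_i denoting the second derivative at x_i, h_i = 2, 2, 2, and Δ_i = (y_(i+1) − y_i)/h_i = -2, -3/2, 5/2:
  2·σ_0 + 8·σ_1 + 2·σ_2 = 6(Δ_1 - Δ_0) = 3
  2·σ_1 + 8·σ_2 + 2·σ_3 = 6(Δ_2 - Δ_1) = 24
Natural end conditions: σ_0 = σ_3 = 0.
Solving: σ_0 = 0, σ_1 = -2/5, σ_2 = 31/10, σ_3 = 0.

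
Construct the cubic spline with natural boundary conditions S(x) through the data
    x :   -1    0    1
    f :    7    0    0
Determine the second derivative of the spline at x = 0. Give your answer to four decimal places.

10.5000

With σ_i denoting the second derivative at x_i, h_i = 1, 1, and Δ_i = (y_(i+1) − y_i)/h_i = -7, 0:
  1·σ_0 + 4·σ_1 + 1·σ_2 = 6(Δ_1 - Δ_0) = 42
Natural end conditions: σ_0 = σ_2 = 0.
Forward elimination and back-substitution give σ_0 = 0, σ_1 = 21/2, σ_2 = 0.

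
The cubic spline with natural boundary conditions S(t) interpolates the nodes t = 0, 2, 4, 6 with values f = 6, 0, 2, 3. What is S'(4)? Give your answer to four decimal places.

1.3000

Put σ_i = S'' at the i-th knot. Here h = (2, 2, 2) and Δ = (-3, 1, 1/2), so the interior equations h_(i-1)·σ_(i-1) + 2(h_(i-1)+h_i)·σ_i + h_i·σ_(i+1) = 6(Δ_i − Δ_(i-1)) read
  2·σ_0 + 8·σ_1 + 2·σ_2 = 6(Δ_1 - Δ_0) = 24
  2·σ_1 + 8·σ_2 + 2·σ_3 = 6(Δ_2 - Δ_1) = -3
Natural end conditions: σ_0 = σ_3 = 0.
Solving the tridiagonal system: σ_0 = 0, σ_1 = 33/10, σ_2 = -6/5, σ_3 = 0.
On [4, 6], S'(t) = b_2 + 2c_2·(t - 4) + 3d_2·(t - 4)² with b_2 = Δ_2 - h_2(2σ_2 + σ_3)/6 = 13/10, c_2 = σ_2/2 = -3/5, d_2 = (σ_3 - σ_2)/(6h_2) = 1/10. So S'(4) = 13/10.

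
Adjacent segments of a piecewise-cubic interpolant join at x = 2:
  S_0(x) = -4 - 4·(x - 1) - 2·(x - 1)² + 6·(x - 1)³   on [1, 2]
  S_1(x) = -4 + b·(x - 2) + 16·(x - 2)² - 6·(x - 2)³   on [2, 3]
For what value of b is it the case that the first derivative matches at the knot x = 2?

S_0'(x) = -4 - 4·(x - 1) + 18·(x - 1)², so S_0'(2) = 10. On the right, S_1'(2) = b, so b = 10.

10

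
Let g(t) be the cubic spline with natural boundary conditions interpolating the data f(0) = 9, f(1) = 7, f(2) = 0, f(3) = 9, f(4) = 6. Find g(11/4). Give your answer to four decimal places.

6.8530

Write σ_i for g''(x_i). With h_i = 1, 1, 1, 1 and divided differences Δ_i = -2, -7, 9, -3, the continuity of g' gives the tridiagonal system
  1·σ_0 + 4·σ_1 + 1·σ_2 = 6(Δ_1 - Δ_0) = -30
  1·σ_1 + 4·σ_2 + 1·σ_3 = 6(Δ_2 - Δ_1) = 96
  1·σ_2 + 4·σ_3 + 1·σ_4 = 6(Δ_3 - Δ_2) = -72
Natural end conditions: σ_0 = σ_4 = 0.
Forward elimination and back-substitution give σ_0 = 0, σ_1 = -453/28, σ_2 = 243/7, σ_3 = -747/28, σ_4 = 0.
On [2, 3], g(t) = 0 + 15/8·(t - 2) + 243/14·(t - 2)² - 573/56·(t - 2)³.
With (t - 2) = 3/4: g(11/4) = 24561/3584.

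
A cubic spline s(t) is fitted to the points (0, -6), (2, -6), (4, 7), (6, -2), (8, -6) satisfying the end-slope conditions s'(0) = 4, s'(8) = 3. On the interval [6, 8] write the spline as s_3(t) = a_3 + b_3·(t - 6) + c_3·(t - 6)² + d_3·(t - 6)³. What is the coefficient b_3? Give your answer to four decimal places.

Put M_i = s'' at the i-th knot. Here h = (2, 2, 2, 2) and Δ = (0, 13/2, -9/2, -2), so the interior equations h_(i-1)·M_(i-1) + 2(h_(i-1)+h_i)·M_i + h_i·M_(i+1) = 6(Δ_i − Δ_(i-1)) read
  2·M_0 + 8·M_1 + 2·M_2 = 6(Δ_1 - Δ_0) = 39
  2·M_1 + 8·M_2 + 2·M_3 = 6(Δ_2 - Δ_1) = -66
  2·M_2 + 8·M_3 + 2·M_4 = 6(Δ_3 - Δ_2) = 15
Clamped end conditions give two more equations: 2h_0·M_0 + h_0·M_1 = 6(Δ_0 - s'(0)) = -24 and h_3·M_3 + 2h_3·M_4 = 6(s'(8) - Δ_3) = 30.
Solving the tridiagonal system: M_0 = -317/28, M_1 = 149/14, M_2 = -47/4, M_3 = 47/14, M_4 = 163/28.
On [6, 8], with s_3(t) = a_3 + b_3·(t - 6) + c_3·(t - 6)² + d_3·(t - 6)³: c_3 = M_3/2 = 47/28, d_3 = (M_4 - M_3)/(6h_3) = 23/112, b_3 = Δ_3 - h_3(2M_3 + M_4)/6 = -173/28.

-6.1786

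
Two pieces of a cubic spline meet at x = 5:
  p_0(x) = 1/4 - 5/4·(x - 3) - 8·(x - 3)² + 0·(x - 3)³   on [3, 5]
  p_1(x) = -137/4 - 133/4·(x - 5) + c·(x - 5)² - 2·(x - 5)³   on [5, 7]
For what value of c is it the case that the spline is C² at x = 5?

-8

p_0''(x) = -16 + 0·(x - 3), so p_0''(5) = -16. On the right, p_1''(5) = 2c, so c = -8.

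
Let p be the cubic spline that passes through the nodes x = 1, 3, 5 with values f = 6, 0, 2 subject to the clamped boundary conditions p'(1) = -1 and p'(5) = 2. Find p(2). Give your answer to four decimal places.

Put σ_i = p'' at the i-th knot. Here h = (2, 2) and Δ = (-3, 1), so the interior equations h_(i-1)·σ_(i-1) + 2(h_(i-1)+h_i)·σ_i + h_i·σ_(i+1) = 6(Δ_i − Δ_(i-1)) read
  2·σ_0 + 8·σ_1 + 2·σ_2 = 6(Δ_1 - Δ_0) = 24
Clamped end conditions give two more equations: 2h_0·σ_0 + h_0·σ_1 = 6(Δ_0 - p'(1)) = -12 and h_1·σ_1 + 2h_1·σ_2 = 6(p'(5) - Δ_1) = 6.
Forward elimination and back-substitution give σ_0 = -21/4, σ_1 = 9/2, σ_2 = -3/4.
On [1, 3], p(x) = 6 - 1·(x - 1) - 21/8·(x - 1)² + 13/16·(x - 1)³.
With (x - 1) = 1: p(2) = 51/16.

3.1875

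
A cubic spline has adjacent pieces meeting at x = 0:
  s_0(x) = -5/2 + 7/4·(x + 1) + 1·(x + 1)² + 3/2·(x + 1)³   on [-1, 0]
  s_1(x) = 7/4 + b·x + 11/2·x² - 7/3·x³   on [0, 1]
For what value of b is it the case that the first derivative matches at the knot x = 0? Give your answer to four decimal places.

s_0'(x) = 7/4 + 2·(x + 1) + 9/2·(x + 1)², so s_0'(0) = 33/4. On the right, s_1'(0) = b, so b = 33/4.

8.2500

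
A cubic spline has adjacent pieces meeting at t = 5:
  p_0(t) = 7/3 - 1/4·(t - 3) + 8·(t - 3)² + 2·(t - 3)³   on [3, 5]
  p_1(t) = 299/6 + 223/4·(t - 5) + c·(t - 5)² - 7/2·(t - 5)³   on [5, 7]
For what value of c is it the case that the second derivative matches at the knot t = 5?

p_0''(t) = 16 + 12·(t - 3), so p_0''(5) = 40. On the right, p_1''(5) = 2c, so c = 20.

20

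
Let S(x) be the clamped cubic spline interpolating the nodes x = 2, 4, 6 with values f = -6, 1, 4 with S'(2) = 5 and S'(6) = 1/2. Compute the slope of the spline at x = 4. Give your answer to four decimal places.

2.3750

Let M_i = S''(x_i). Step sizes h_i = 2, 2; slopes of the chords Δ_i = (y_(i+1) - y_i)/h_i = 7/2, 3/2.
  2·M_0 + 8·M_1 + 2·M_2 = 6(Δ_1 - Δ_0) = -12
Clamped end conditions give two more equations: 2h_0·M_0 + h_0·M_1 = 6(Δ_0 - S'(2)) = -9 and h_1·M_1 + 2h_1·M_2 = 6(S'(6) - Δ_1) = -6.
Solving the tridiagonal system: M_0 = -15/8, M_1 = -3/4, M_2 = -9/8.
On [4, 6], S'(x) = b_1 + 2c_1·(x - 4) + 3d_1·(x - 4)² with b_1 = Δ_1 - h_1(2M_1 + M_2)/6 = 19/8, c_1 = M_1/2 = -3/8, d_1 = (M_2 - M_1)/(6h_1) = -1/32. So S'(4) = 19/8.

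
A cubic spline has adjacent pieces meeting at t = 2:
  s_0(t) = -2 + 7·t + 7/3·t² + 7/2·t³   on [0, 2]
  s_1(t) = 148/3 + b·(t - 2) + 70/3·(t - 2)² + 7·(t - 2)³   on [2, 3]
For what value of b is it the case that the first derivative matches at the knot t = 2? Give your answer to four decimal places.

58.3333

s_0'(t) = 7 + 14/3·t + 21/2·t², so s_0'(2) = 175/3. On the right, s_1'(2) = b, so b = 175/3.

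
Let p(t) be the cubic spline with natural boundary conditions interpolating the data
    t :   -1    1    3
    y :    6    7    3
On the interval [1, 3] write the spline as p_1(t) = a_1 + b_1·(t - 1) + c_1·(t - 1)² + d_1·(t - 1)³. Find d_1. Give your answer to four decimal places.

Put σ_i = p'' at the i-th knot. Here h = (2, 2) and Δ = (1/2, -2), so the interior equations h_(i-1)·σ_(i-1) + 2(h_(i-1)+h_i)·σ_i + h_i·σ_(i+1) = 6(Δ_i − Δ_(i-1)) read
  2·σ_0 + 8·σ_1 + 2·σ_2 = 6(Δ_1 - Δ_0) = -15
Natural end conditions: σ_0 = σ_2 = 0.
Hence σ_0 = 0, σ_1 = -15/8, σ_2 = 0.
On [1, 3], with p_1(t) = a_1 + b_1·(t - 1) + c_1·(t - 1)² + d_1·(t - 1)³: c_1 = σ_1/2 = -15/16, d_1 = (σ_2 - σ_1)/(6h_1) = 5/32, b_1 = Δ_1 - h_1(2σ_1 + σ_2)/6 = -3/4.

0.1563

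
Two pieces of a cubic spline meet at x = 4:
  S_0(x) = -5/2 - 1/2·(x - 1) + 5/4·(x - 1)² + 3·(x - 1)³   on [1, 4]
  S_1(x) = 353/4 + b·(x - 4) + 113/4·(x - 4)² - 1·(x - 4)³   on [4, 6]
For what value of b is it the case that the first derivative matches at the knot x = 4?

S_0'(x) = -1/2 + 5/2·(x - 1) + 9·(x - 1)², so S_0'(4) = 88. On the right, S_1'(4) = b, so b = 88.

88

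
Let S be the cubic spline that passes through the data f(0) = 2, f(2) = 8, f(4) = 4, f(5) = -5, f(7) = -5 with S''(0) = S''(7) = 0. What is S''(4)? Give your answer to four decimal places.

-8.1563

Put m_i = S'' at the i-th knot. Here h = (2, 2, 1, 2) and Δ = (3, -2, -9, 0), so the interior equations h_(i-1)·m_(i-1) + 2(h_(i-1)+h_i)·m_i + h_i·m_(i+1) = 6(Δ_i − Δ_(i-1)) read
  2·m_0 + 8·m_1 + 2·m_2 = 6(Δ_1 - Δ_0) = -30
  2·m_1 + 6·m_2 + 1·m_3 = 6(Δ_2 - Δ_1) = -42
  1·m_2 + 6·m_3 + 2·m_4 = 6(Δ_3 - Δ_2) = 54
Natural end conditions: m_0 = m_4 = 0.
Solving the tridiagonal system: m_0 = 0, m_1 = -219/128, m_2 = -261/32, m_3 = 663/64, m_4 = 0.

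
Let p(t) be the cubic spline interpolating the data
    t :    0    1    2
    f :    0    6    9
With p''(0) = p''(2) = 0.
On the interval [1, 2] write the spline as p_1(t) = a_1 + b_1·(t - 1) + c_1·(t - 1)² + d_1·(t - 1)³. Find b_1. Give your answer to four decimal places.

Put m_i = p'' at the i-th knot. Here h = (1, 1) and Δ = (6, 3), so the interior equations h_(i-1)·m_(i-1) + 2(h_(i-1)+h_i)·m_i + h_i·m_(i+1) = 6(Δ_i − Δ_(i-1)) read
  1·m_0 + 4·m_1 + 1·m_2 = 6(Δ_1 - Δ_0) = -18
Natural end conditions: m_0 = m_2 = 0.
Forward elimination and back-substitution give m_0 = 0, m_1 = -9/2, m_2 = 0.
On [1, 2], with p_1(t) = a_1 + b_1·(t - 1) + c_1·(t - 1)² + d_1·(t - 1)³: c_1 = m_1/2 = -9/4, d_1 = (m_2 - m_1)/(6h_1) = 3/4, b_1 = Δ_1 - h_1(2m_1 + m_2)/6 = 9/2.

4.5000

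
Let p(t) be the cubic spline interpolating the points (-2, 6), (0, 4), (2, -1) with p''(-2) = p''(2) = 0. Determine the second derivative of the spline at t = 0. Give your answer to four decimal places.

Let σ_i = p''(x_i). Step sizes h_i = 2, 2; slopes of the chords Δ_i = (y_(i+1) - y_i)/h_i = -1, -5/2.
  2·σ_0 + 8·σ_1 + 2·σ_2 = 6(Δ_1 - Δ_0) = -9
Natural end conditions: σ_0 = σ_2 = 0.
Hence σ_0 = 0, σ_1 = -9/8, σ_2 = 0.

-1.1250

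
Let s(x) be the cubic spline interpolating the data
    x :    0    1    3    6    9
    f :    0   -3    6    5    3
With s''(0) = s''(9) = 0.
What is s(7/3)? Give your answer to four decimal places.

Let m_i = s''(x_i). Step sizes h_i = 1, 2, 3, 3; slopes of the chords Δ_i = (y_(i+1) - y_i)/h_i = -3, 9/2, -1/3, -2/3.
  1·m_0 + 6·m_1 + 2·m_2 = 6(Δ_1 - Δ_0) = 45
  2·m_1 + 10·m_2 + 3·m_3 = 6(Δ_2 - Δ_1) = -29
  3·m_2 + 12·m_3 + 3·m_4 = 6(Δ_3 - Δ_2) = -2
Natural end conditions: m_0 = m_4 = 0.
Solving: m_0 = 0, m_1 = 1893/206, m_2 = -522/103, m_3 = 340/309, m_4 = 0.
On [1, 3], s(x) = -3 + 13/206·(x - 1) + 1893/412·(x - 1)² - 979/824·(x - 1)³.
With (x - 1) = 4/3: s(7/3) = 6775/2781.

2.4362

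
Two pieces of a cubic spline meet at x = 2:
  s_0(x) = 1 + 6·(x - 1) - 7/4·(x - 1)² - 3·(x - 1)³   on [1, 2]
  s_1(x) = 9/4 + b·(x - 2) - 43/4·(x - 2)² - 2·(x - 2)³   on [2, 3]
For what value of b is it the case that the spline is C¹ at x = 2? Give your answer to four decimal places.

s_0'(x) = 6 - 7/2·(x - 1) - 9·(x - 1)², so s_0'(2) = -13/2. On the right, s_1'(2) = b, so b = -13/2.

-6.5000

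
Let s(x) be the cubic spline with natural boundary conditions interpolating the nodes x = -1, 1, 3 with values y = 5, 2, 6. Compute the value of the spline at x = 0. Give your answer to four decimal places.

2.8438

With M_i denoting the second derivative at x_i, h_i = 2, 2, and Δ_i = (y_(i+1) − y_i)/h_i = -3/2, 2:
  2·M_0 + 8·M_1 + 2·M_2 = 6(Δ_1 - Δ_0) = 21
Natural end conditions: M_0 = M_2 = 0.
Solving: M_0 = 0, M_1 = 21/8, M_2 = 0.
On [-1, 1], s(x) = 5 - 19/8·(x + 1) + 0·(x + 1)² + 7/32·(x + 1)³.
With (x + 1) = 1: s(0) = 91/32.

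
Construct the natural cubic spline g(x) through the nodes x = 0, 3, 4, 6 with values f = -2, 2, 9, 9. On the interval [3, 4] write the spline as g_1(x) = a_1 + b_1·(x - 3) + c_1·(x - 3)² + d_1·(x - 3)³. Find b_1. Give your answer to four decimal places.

Write M_i for g''(x_i). With h_i = 3, 1, 2 and divided differences Δ_i = 4/3, 7, 0, the continuity of g' gives the tridiagonal system
  3·M_0 + 8·M_1 + 1·M_2 = 6(Δ_1 - Δ_0) = 34
  1·M_1 + 6·M_2 + 2·M_3 = 6(Δ_2 - Δ_1) = -42
Natural end conditions: M_0 = M_3 = 0.
Forward elimination and back-substitution give M_0 = 0, M_1 = 246/47, M_2 = -370/47, M_3 = 0.
On [3, 4], with g_1(x) = a_1 + b_1·(x - 3) + c_1·(x - 3)² + d_1·(x - 3)³: c_1 = M_1/2 = 123/47, d_1 = (M_2 - M_1)/(6h_1) = -308/141, b_1 = Δ_1 - h_1(2M_1 + M_2)/6 = 926/141.

6.5674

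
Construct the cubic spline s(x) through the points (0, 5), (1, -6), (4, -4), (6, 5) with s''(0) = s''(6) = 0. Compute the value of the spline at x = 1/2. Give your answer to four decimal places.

-1.0555

With m_i denoting the second derivative at x_i, h_i = 1, 3, 2, and Δ_i = (y_(i+1) − y_i)/h_i = -11, 2/3, 9/2:
  1·m_0 + 8·m_1 + 3·m_2 = 6(Δ_1 - Δ_0) = 70
  3·m_1 + 10·m_2 + 2·m_3 = 6(Δ_2 - Δ_1) = 23
Natural end conditions: m_0 = m_3 = 0.
Hence m_0 = 0, m_1 = 631/71, m_2 = -26/71, m_3 = 0.
On [0, 1], s(x) = 5 - 5317/426·x + 0·x² + 631/426·x³.
With x = 1/2: s(1/2) = -1199/1136.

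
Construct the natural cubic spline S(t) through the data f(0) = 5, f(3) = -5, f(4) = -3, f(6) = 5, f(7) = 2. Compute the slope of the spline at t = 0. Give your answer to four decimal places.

Write M_i for S''(x_i). With h_i = 3, 1, 2, 1 and divided differences Δ_i = -10/3, 2, 4, -3, the continuity of S' gives the tridiagonal system
  3·M_0 + 8·M_1 + 1·M_2 = 6(Δ_1 - Δ_0) = 32
  1·M_1 + 6·M_2 + 2·M_3 = 6(Δ_2 - Δ_1) = 12
  2·M_2 + 6·M_3 + 1·M_4 = 6(Δ_3 - Δ_2) = -42
Natural end conditions: M_0 = M_4 = 0.
Solving: M_0 = 0, M_1 = 434/125, M_2 = 528/125, M_3 = -1051/125, M_4 = 0.
On [0, 3], S'(t) = b_0 + 2c_0·t + 3d_0·t² with b_0 = Δ_0 - h_0(2M_0 + M_1)/6 = -1901/375, c_0 = M_0/2 = 0, d_0 = (M_1 - M_0)/(6h_0) = 217/1125. So S'(0) = -1901/375.

-5.0693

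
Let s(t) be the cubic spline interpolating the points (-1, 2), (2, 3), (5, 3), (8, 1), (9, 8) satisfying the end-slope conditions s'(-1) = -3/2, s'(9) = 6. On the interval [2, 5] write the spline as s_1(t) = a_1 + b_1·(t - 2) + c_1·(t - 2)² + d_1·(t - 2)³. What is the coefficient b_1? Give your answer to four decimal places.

Write M_i for s''(x_i). With h_i = 3, 3, 3, 1 and divided differences Δ_i = 1/3, 0, -2/3, 7, the continuity of s' gives the tridiagonal system
  3·M_0 + 12·M_1 + 3·M_2 = 6(Δ_1 - Δ_0) = -2
  3·M_1 + 12·M_2 + 3·M_3 = 6(Δ_2 - Δ_1) = -4
  3·M_2 + 8·M_3 + 1·M_4 = 6(Δ_3 - Δ_2) = 46
Clamped end conditions give two more equations: 2h_0·M_0 + h_0·M_1 = 6(Δ_0 - s'(-1)) = 11 and h_3·M_3 + 2h_3·M_4 = 6(s'(9) - Δ_3) = -6.
Forward elimination and back-substitution give M_0 = 655/348, M_1 = -17/174, M_2 = -751/348, M_3 = 429/58, M_4 = -777/116.
On [2, 5], with s_1(t) = a_1 + b_1·(t - 2) + c_1·(t - 2)² + d_1·(t - 2)³: c_1 = M_1/2 = -17/348, d_1 = (M_2 - M_1)/(6h_1) = -239/2088, b_1 = Δ_1 - h_1(2M_1 + M_2)/6 = 273/232.

1.1767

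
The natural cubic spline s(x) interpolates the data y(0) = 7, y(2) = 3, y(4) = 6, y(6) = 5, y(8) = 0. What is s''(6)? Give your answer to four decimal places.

With m_i denoting the second derivative at x_i, h_i = 2, 2, 2, 2, and Δ_i = (y_(i+1) − y_i)/h_i = -2, 3/2, -1/2, -5/2:
  2·m_0 + 8·m_1 + 2·m_2 = 6(Δ_1 - Δ_0) = 21
  2·m_1 + 8·m_2 + 2·m_3 = 6(Δ_2 - Δ_1) = -12
  2·m_2 + 8·m_3 + 2·m_4 = 6(Δ_3 - Δ_2) = -12
Natural end conditions: m_0 = m_4 = 0.
Solving: m_0 = 0, m_1 = 351/112, m_2 = -57/28, m_3 = -111/112, m_4 = 0.

-0.9911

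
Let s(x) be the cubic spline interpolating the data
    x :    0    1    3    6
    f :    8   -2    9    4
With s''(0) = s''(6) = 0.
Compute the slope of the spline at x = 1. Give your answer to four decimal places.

-3.9524

Put M_i = s'' at the i-th knot. Here h = (1, 2, 3) and Δ = (-10, 11/2, -5/3), so the interior equations h_(i-1)·M_(i-1) + 2(h_(i-1)+h_i)·M_i + h_i·M_(i+1) = 6(Δ_i − Δ_(i-1)) read
  1·M_0 + 6·M_1 + 2·M_2 = 6(Δ_1 - Δ_0) = 93
  2·M_1 + 10·M_2 + 3·M_3 = 6(Δ_2 - Δ_1) = -43
Natural end conditions: M_0 = M_3 = 0.
Hence M_0 = 0, M_1 = 127/7, M_2 = -111/14, M_3 = 0.
On [1, 3], s'(x) = b_1 + 2c_1·(x - 1) + 3d_1·(x - 1)² with b_1 = Δ_1 - h_1(2M_1 + M_2)/6 = -83/21, c_1 = M_1/2 = 127/14, d_1 = (M_2 - M_1)/(6h_1) = -365/168. So s'(1) = -83/21.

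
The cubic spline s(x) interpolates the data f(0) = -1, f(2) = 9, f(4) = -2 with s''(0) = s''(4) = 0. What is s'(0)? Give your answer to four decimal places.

Let σ_i = s''(x_i). Step sizes h_i = 2, 2; slopes of the chords Δ_i = (y_(i+1) - y_i)/h_i = 5, -11/2.
  2·σ_0 + 8·σ_1 + 2·σ_2 = 6(Δ_1 - Δ_0) = -63
Natural end conditions: σ_0 = σ_2 = 0.
Solving the tridiagonal system: σ_0 = 0, σ_1 = -63/8, σ_2 = 0.
On [0, 2], s'(x) = b_0 + 2c_0·x + 3d_0·x² with b_0 = Δ_0 - h_0(2σ_0 + σ_1)/6 = 61/8, c_0 = σ_0/2 = 0, d_0 = (σ_1 - σ_0)/(6h_0) = -21/32. So s'(0) = 61/8.

7.6250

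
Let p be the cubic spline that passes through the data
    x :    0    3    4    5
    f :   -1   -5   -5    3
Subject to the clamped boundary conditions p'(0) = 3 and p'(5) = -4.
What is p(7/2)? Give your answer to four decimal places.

-6.4784

With σ_i denoting the second derivative at x_i, h_i = 3, 1, 1, and Δ_i = (y_(i+1) − y_i)/h_i = -4/3, 0, 8:
  3·σ_0 + 8·σ_1 + 1·σ_2 = 6(Δ_1 - Δ_0) = 8
  1·σ_1 + 4·σ_2 + 1·σ_3 = 6(Δ_2 - Δ_1) = 48
Clamped end conditions give two more equations: 2h_0·σ_0 + h_0·σ_1 = 6(Δ_0 - p'(0)) = -26 and h_2·σ_2 + 2h_2·σ_3 = 6(p'(5) - Δ_2) = -72.
Solving: σ_0 = -356/87, σ_1 = -14/29, σ_2 = 700/29, σ_3 = -1394/29.
On [3, 4], p(x) = -5 - 112/29·(x - 3) - 7/29·(x - 3)² + 119/29·(x - 3)³.
With (x - 3) = 1/2: p(7/2) = -1503/232.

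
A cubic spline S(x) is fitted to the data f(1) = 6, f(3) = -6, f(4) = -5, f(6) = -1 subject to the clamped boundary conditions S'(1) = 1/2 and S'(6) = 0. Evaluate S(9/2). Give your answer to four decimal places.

-3.5225

Put M_i = S'' at the i-th knot. Here h = (2, 1, 2) and Δ = (-6, 1, 2), so the interior equations h_(i-1)·M_(i-1) + 2(h_(i-1)+h_i)·M_i + h_i·M_(i+1) = 6(Δ_i − Δ_(i-1)) read
  2·M_0 + 6·M_1 + 1·M_2 = 6(Δ_1 - Δ_0) = 42
  1·M_1 + 6·M_2 + 2·M_3 = 6(Δ_2 - Δ_1) = 6
Clamped end conditions give two more equations: 2h_0·M_0 + h_0·M_1 = 6(Δ_0 - S'(1)) = -39 and h_2·M_2 + 2h_2·M_3 = 6(S'(6) - Δ_2) = -12.
Hence M_0 = -509/32, M_1 = 197/16, M_2 = -1/16, M_3 = -95/32.
On [4, 6], S(x) = -5 + 97/32·(x - 4) - 1/32·(x - 4)² - 31/128·(x - 4)³.
With (x - 4) = 1/2: S(9/2) = -3607/1024.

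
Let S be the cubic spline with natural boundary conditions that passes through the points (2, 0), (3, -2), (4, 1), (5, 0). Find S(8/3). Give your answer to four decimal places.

With M_i denoting the second derivative at x_i, h_i = 1, 1, 1, and Δ_i = (y_(i+1) − y_i)/h_i = -2, 3, -1:
  1·M_0 + 4·M_1 + 1·M_2 = 6(Δ_1 - Δ_0) = 30
  1·M_1 + 4·M_2 + 1·M_3 = 6(Δ_2 - Δ_1) = -24
Natural end conditions: M_0 = M_3 = 0.
Solving the tridiagonal system: M_0 = 0, M_1 = 48/5, M_2 = -42/5, M_3 = 0.
On [2, 3], S(t) = 0 - 18/5·(t - 2) + 0·(t - 2)² + 8/5·(t - 2)³.
With (t - 2) = 2/3: S(8/3) = -52/27.

-1.9259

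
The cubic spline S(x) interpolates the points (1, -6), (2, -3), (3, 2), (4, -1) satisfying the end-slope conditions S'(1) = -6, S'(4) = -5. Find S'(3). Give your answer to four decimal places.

0.9333

Let M_i = S''(x_i). Step sizes h_i = 1, 1, 1; slopes of the chords Δ_i = (y_(i+1) - y_i)/h_i = 3, 5, -3.
  1·M_0 + 4·M_1 + 1·M_2 = 6(Δ_1 - Δ_0) = 12
  1·M_1 + 4·M_2 + 1·M_3 = 6(Δ_2 - Δ_1) = -48
Clamped end conditions give two more equations: 2h_0·M_0 + h_0·M_1 = 6(Δ_0 - S'(1)) = 54 and h_2·M_2 + 2h_2·M_3 = 6(S'(4) - Δ_2) = -12.
Hence M_0 = 412/15, M_1 = -14/15, M_2 = -176/15, M_3 = -2/15.
On [3, 4], S'(x) = b_2 + 2c_2·(x - 3) + 3d_2·(x - 3)² with b_2 = Δ_2 - h_2(2M_2 + M_3)/6 = 14/15, c_2 = M_2/2 = -88/15, d_2 = (M_3 - M_2)/(6h_2) = 29/15. So S'(3) = 14/15.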